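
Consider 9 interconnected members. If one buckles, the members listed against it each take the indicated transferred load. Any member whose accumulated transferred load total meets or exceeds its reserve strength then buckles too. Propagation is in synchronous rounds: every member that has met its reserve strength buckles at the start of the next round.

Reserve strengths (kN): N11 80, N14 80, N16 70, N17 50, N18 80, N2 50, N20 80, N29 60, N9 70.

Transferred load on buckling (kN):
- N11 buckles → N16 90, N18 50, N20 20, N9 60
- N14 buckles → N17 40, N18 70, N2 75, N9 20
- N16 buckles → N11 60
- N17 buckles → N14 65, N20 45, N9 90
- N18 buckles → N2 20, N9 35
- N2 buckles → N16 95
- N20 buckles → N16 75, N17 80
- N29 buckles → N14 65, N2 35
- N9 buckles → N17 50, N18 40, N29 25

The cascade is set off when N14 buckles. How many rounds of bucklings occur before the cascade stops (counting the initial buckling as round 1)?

3

Round 1 — N14 buckles (initial).
  N17: +40 → 40 < 50
  N18: +70 → 70 < 80
  N2: +75 → 75 ≥ 50
  N9: +20 → 20 < 70
Round 2 — N2 buckles.
  N16: +95 → 95 ≥ 70
Round 3 — N16 buckles.
  N11: +60 → 60 < 80
No further bucklings.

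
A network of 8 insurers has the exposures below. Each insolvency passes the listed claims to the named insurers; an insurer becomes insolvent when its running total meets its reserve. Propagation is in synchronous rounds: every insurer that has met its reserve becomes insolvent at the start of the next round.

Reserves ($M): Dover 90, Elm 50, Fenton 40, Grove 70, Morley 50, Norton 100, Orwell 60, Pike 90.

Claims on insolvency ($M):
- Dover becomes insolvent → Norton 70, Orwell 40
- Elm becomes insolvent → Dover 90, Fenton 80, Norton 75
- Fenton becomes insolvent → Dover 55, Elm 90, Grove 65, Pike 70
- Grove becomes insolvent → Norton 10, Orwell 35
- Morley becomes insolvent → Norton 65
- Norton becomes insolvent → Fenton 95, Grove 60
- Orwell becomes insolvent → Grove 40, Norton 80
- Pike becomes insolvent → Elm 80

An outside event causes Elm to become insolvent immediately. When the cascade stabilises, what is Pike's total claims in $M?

70

Round 1 — Elm becomes insolvent (initial).
  Dover: +90 → 90 ≥ 90
  Fenton: +80 → 80 ≥ 40
  Norton: +75 → 75 < 100
Round 2 — Dover, Fenton become insolvent.
  Grove: +65 → 65 < 70
  Norton: +70 → 145 ≥ 100
  Orwell: +40 → 40 < 60
  Pike: +70 → 70 < 90
Round 3 — Norton becomes insolvent.
  Grove: +60 → 125 ≥ 70
Round 4 — Grove becomes insolvent.
  Orwell: +35 → 75 ≥ 60
Round 5 — Orwell becomes insolvent.
No further insolvencies.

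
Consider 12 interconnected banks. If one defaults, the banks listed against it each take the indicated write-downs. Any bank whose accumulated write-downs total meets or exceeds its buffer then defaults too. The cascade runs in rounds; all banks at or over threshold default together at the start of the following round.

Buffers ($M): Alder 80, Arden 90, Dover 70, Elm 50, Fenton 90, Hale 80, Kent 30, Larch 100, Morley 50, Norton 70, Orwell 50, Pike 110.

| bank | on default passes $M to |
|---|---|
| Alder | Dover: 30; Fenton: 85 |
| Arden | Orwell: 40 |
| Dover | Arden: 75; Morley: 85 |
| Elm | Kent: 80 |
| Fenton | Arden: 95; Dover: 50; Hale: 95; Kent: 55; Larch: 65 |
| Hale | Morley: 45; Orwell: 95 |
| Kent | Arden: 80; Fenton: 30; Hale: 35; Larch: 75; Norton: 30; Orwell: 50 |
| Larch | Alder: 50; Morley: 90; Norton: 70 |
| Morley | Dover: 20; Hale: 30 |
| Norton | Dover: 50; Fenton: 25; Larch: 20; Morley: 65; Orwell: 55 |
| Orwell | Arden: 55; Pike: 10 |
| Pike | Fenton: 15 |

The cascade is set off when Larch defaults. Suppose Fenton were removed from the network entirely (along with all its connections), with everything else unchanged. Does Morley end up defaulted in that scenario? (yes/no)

With Fenton removed:
Round 1 — Larch defaults (initial).
  Alder: +50 → 50 < 80
  Morley: +90 → 90 ≥ 50
  Norton: +70 → 70 ≥ 70
Round 2 — Morley, Norton default.
  Dover: +20+50 → 70 ≥ 70
  Hale: +30 → 30 < 80
  Orwell: +55 → 55 ≥ 50
Round 3 — Dover, Orwell default.
  Arden: +75+55 → 130 ≥ 90
  Pike: +10 → 10 < 110
Round 4 — Arden defaults.
No further defaults.

yes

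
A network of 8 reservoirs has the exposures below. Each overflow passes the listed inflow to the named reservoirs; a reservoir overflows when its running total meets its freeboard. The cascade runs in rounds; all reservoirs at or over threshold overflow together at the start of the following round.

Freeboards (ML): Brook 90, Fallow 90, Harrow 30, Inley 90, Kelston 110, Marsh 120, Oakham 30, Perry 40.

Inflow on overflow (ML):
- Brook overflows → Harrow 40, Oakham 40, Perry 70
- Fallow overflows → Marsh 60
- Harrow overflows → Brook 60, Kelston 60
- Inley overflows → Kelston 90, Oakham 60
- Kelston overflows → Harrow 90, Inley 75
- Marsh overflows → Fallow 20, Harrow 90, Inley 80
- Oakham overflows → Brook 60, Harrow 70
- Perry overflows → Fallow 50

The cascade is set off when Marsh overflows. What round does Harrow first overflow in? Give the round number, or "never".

2

Round 1 — Marsh overflows (initial).
  Fallow: +20 → 20 < 90
  Harrow: +90 → 90 ≥ 30
  Inley: +80 → 80 < 90
Round 2 — Harrow overflows.
  Brook: +60 → 60 < 90
  Kelston: +60 → 60 < 110
No further overflows.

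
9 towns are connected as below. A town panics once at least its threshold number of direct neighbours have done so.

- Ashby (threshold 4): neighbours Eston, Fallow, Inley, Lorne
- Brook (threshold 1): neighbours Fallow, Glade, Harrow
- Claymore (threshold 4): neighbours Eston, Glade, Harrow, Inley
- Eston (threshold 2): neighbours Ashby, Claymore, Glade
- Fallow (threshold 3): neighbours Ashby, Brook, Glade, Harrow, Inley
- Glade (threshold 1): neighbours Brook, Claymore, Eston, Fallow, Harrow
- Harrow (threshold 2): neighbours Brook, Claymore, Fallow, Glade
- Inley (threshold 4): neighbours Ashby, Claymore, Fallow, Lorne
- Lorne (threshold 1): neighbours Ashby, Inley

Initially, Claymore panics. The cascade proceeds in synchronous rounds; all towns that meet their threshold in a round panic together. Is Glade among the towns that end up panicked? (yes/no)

yes

Round 1 — Claymore panics (initial).
Round 2 — checking thresholds:
  Eston: 1 of 3 neighbours < 2, holds.
  Glade: 1 of 5 neighbours ≥ 1, panics.
  Harrow: 1 of 4 neighbours < 2, holds.
  Inley: 1 of 4 neighbours < 4, holds.
Round 3 — checking thresholds:
  Brook: 1 of 3 neighbours ≥ 1, panics.
  Eston: 2 of 3 neighbours ≥ 2, panics.
  Fallow: 1 of 5 neighbours < 3, holds.
  Harrow: 2 of 4 neighbours ≥ 2, panics.
  Inley: 1 of 4 neighbours < 4, holds.
Round 4 — checking thresholds:
  Ashby: 1 of 4 neighbours < 4, holds.
  Fallow: 3 of 5 neighbours ≥ 3, panics.
  Inley: 1 of 4 neighbours < 4, holds.
Round 5 — no new panics; cascade stops.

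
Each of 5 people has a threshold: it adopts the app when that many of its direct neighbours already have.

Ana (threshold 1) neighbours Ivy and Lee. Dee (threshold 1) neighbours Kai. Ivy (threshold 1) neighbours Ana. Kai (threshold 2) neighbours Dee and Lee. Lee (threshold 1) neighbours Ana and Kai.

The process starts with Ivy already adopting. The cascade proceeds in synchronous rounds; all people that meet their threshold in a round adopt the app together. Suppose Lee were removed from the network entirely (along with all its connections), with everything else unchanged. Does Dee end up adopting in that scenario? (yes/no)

With Lee removed:
Round 1 — Ivy adopts the app (initial).
Round 2 — checking thresholds:
  Ana: 1 of 1 neighbours ≥ 1, adopts the app.
Round 3 — no new adoptions; cascade stops.

no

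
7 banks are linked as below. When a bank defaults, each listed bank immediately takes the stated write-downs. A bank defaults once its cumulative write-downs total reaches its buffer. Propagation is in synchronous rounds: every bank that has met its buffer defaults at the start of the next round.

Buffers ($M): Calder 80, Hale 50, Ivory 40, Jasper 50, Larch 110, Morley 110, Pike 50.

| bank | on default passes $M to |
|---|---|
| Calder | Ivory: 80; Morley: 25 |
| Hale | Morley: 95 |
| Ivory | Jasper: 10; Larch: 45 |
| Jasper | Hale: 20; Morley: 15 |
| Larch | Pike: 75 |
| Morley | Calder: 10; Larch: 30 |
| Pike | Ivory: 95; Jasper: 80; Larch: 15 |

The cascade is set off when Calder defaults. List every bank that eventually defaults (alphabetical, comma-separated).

Round 1 — Calder defaults (initial).
  Ivory: +80 → 80 ≥ 40
  Morley: +25 → 25 < 110
Round 2 — Ivory defaults.
  Jasper: +10 → 10 < 50
  Larch: +45 → 45 < 110
No further defaults.

Calder, Ivory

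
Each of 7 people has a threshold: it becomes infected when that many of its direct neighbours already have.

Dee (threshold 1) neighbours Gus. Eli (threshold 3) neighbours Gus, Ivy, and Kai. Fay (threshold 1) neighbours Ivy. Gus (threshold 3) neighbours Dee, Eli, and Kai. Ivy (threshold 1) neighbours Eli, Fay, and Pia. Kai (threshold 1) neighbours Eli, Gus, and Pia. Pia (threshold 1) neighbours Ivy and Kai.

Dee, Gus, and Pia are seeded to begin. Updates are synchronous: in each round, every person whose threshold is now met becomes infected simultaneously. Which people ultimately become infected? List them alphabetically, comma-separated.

Round 1 — Dee, Gus, Pia become infected (initial).
Round 2 — checking thresholds:
  Eli: 1 of 3 neighbours < 3, holds.
  Ivy: 1 of 3 neighbours ≥ 1, becomes infected.
  Kai: 2 of 3 neighbours ≥ 1, becomes infected.
Round 3 — checking thresholds:
  Eli: 3 of 3 neighbours ≥ 3, becomes infected.
  Fay: 1 of 1 neighbours ≥ 1, becomes infected.
Round 4 — no new infections; cascade stops.

Dee, Eli, Fay, Gus, Ivy, Kai, Pia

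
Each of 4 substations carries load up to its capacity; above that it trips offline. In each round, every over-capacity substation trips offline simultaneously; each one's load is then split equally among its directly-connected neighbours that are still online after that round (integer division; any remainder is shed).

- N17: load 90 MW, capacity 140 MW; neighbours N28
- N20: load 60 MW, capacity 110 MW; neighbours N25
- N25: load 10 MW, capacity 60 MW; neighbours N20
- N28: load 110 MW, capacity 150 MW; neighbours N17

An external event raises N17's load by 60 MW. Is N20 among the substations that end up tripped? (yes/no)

no

Round 1 — N17 at 150 > 140. N17 trips offline.
  N17 sheds 150 MW to N28: 150 each.
    N28: 110+150 = 260 > 150
Round 2 — N28 trips offline.
  N28 sheds 260 MW: no online neighbours, lost.
No further trips.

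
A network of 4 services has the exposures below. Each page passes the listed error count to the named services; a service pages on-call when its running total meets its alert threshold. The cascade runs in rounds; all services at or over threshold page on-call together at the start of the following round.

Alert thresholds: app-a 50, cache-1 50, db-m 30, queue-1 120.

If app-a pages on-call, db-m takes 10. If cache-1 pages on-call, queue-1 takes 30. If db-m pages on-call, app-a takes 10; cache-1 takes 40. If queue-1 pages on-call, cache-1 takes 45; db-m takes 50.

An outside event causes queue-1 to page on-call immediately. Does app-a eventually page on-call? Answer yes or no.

no

Round 1 — queue-1 pages on-call (initial).
  cache-1: +45 → 45 < 50
  db-m: +50 → 50 ≥ 30
Round 2 — db-m pages on-call.
  app-a: +10 → 10 < 50
  cache-1: +40 → 85 ≥ 50
Round 3 — cache-1 pages on-call.
No further pages.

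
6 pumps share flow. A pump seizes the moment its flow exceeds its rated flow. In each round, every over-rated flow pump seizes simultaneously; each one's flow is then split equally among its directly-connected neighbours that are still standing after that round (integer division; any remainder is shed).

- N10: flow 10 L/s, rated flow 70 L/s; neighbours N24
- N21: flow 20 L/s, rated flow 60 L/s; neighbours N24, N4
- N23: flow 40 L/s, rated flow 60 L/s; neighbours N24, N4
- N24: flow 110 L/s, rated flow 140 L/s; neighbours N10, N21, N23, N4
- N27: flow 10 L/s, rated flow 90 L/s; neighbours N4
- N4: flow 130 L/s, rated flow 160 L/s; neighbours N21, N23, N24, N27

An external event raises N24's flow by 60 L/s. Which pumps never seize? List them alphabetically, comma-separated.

Round 1 — N24 at 170 > 140. N24 seizes.
  N24 sheds 170 L/s to N10, N21, N23, N4: 42 each (2 lost).
    N10: 10+42 = 52 ≤ 70
    N21: 20+42 = 62 > 60
    N23: 40+42 = 82 > 60
    N4: 130+42 = 172 > 160
Round 2 — N21, N23, N4 seize.
  N21 sheds 62 L/s: no online neighbours, lost.
  N23 sheds 82 L/s: no online neighbours, lost.
  N4 sheds 172 L/s to N27: 172 each.
    N27: 10+172 = 182 > 90
Round 3 — N27 seizes.
  N27 sheds 182 L/s: no online neighbours, lost.
No further seizures.

N10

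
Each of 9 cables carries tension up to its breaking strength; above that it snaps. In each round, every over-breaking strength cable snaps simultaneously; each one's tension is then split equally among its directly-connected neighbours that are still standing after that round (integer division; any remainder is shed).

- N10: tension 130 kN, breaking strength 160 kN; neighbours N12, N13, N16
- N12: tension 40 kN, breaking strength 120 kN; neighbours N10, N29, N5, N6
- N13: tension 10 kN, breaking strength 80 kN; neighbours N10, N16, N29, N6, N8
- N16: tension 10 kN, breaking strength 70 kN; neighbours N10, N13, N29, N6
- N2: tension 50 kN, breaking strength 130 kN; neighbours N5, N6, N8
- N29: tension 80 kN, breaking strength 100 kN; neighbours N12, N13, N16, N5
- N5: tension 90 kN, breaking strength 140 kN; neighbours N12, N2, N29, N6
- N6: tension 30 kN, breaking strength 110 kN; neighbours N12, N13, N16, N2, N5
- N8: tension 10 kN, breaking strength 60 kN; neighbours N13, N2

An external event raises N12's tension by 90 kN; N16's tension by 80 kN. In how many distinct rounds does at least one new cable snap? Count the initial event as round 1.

Round 1 — N12 at 130 > 120; N16 at 90 > 70. N12, N16 snap.
  N12 sheds 130 kN to N10, N29, N5, N6: 32 each (2 lost).
    N10: 130+32 = 162 > 160
    N29: 80+32 = 112 > 100
    N5: 90+32 = 122 ≤ 140
    N6: 30+32 = 62 ≤ 110
  N16 sheds 90 kN to N10, N13, N29, N6: 22 each (2 lost).
    N10: 162+22 = 184 > 160
    N13: 10+22 = 32 ≤ 80
    N29: 112+22 = 134 > 100
    N6: 62+22 = 84 ≤ 110
Round 2 — N10, N29 snap.
  N10 sheds 184 kN to N13: 184 each.
    N13: 32+184 = 216 > 80
  N29 sheds 134 kN to N13, N5: 67 each.
    N13: 216+67 = 283 > 80
    N5: 122+67 = 189 > 140
Round 3 — N13, N5 snap.
  N13 sheds 283 kN to N6, N8: 141 each (1 lost).
    N6: 84+141 = 225 > 110
    N8: 10+141 = 151 > 60
  N5 sheds 189 kN to N2, N6: 94 each (1 lost).
    N2: 50+94 = 144 > 130
    N6: 225+94 = 319 > 110
Round 4 — N2, N6, N8 snap.
  N2 sheds 144 kN: no online neighbours, lost.
  N6 sheds 319 kN: no online neighbours, lost.
  N8 sheds 151 kN: no online neighbours, lost.
No further breaks.

4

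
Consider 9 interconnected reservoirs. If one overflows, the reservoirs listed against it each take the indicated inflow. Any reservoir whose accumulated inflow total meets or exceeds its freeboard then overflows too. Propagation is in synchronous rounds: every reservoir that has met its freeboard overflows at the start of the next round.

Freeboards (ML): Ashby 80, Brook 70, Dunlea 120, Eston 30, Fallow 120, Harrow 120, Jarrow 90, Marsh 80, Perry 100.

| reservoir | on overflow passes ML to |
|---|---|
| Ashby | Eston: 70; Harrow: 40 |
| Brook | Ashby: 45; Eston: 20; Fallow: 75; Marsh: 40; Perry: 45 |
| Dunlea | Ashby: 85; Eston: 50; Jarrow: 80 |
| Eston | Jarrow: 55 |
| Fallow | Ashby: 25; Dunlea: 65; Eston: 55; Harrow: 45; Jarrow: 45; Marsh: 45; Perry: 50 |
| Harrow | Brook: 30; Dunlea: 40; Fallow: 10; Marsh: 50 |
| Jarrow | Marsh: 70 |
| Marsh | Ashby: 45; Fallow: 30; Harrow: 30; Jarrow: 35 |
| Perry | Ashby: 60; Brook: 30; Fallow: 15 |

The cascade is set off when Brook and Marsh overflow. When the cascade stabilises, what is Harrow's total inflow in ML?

70

Round 1 — Brook, Marsh overflow (initial).
  Ashby: +45+45 → 90 ≥ 80
  Eston: +20 → 20 < 30
  Fallow: +75+30 → 105 < 120
  Harrow: +30 → 30 < 120
  Jarrow: +35 → 35 < 90
  Perry: +45 → 45 < 100
Round 2 — Ashby overflows.
  Eston: +70 → 90 ≥ 30
  Harrow: +40 → 70 < 120
Round 3 — Eston overflows.
  Jarrow: +55 → 90 ≥ 90
Round 4 — Jarrow overflows.
No further overflows.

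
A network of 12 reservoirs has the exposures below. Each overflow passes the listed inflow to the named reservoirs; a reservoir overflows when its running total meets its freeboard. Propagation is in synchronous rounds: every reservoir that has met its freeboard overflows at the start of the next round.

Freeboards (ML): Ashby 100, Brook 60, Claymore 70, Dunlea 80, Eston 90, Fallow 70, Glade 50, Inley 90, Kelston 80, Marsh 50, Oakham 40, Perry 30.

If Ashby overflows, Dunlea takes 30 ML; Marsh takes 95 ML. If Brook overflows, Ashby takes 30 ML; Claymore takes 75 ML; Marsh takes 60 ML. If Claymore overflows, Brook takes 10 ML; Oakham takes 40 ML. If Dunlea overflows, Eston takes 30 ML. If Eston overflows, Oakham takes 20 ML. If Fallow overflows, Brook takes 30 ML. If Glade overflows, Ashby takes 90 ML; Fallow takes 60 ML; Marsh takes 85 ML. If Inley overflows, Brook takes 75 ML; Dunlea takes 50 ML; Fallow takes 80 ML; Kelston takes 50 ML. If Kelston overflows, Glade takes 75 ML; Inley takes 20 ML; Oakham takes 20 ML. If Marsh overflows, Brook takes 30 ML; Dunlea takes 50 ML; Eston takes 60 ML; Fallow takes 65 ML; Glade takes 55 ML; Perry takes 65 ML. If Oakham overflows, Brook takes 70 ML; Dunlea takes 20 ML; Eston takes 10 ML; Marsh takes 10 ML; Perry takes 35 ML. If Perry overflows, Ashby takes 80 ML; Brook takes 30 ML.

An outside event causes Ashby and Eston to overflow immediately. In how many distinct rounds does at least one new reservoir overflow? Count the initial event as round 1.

Round 1 — Ashby, Eston overflow (initial).
  Dunlea: +30 → 30 < 80
  Marsh: +95 → 95 ≥ 50
  Oakham: +20 → 20 < 40
Round 2 — Marsh overflows.
  Brook: +30 → 30 < 60
  Dunlea: +50 → 80 ≥ 80
  Fallow: +65 → 65 < 70
  Glade: +55 → 55 ≥ 50
  Perry: +65 → 65 ≥ 30
Round 3 — Dunlea, Glade, Perry overflow.
  Brook: +30 → 60 ≥ 60
  Fallow: +60 → 125 ≥ 70
Round 4 — Brook, Fallow overflow.
  Claymore: +75 → 75 ≥ 70
Round 5 — Claymore overflows.
  Oakham: +40 → 60 ≥ 40
Round 6 — Oakham overflows.
No further overflows.

6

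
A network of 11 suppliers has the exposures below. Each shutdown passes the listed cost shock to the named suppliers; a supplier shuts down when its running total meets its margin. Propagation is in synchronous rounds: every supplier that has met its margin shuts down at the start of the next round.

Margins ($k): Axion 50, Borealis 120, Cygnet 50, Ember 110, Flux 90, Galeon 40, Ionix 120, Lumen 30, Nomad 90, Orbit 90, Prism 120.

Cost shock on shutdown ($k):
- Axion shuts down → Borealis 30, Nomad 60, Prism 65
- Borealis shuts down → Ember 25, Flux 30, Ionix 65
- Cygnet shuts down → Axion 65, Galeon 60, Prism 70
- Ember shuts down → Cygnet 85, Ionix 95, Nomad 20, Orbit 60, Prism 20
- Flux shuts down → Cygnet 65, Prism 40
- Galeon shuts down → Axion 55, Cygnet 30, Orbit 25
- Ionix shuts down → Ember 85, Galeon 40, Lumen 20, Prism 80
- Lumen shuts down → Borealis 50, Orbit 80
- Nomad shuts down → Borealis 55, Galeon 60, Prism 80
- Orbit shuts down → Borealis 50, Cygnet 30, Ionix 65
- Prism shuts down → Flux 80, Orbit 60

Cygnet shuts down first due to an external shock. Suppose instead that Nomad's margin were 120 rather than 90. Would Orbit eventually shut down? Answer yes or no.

With Nomad's margin at 120:
Round 1 — Cygnet shuts down (initial).
  Axion: +65 → 65 ≥ 50
  Galeon: +60 → 60 ≥ 40
  Prism: +70 → 70 < 120
Round 2 — Axion, Galeon shut down.
  Borealis: +30 → 30 < 120
  Nomad: +60 → 60 < 120
  Orbit: +25 → 25 < 90
  Prism: +65 → 135 ≥ 120
Round 3 — Prism shuts down.
  Flux: +80 → 80 < 90
  Orbit: +60 → 85 < 90
No further shutdowns.

no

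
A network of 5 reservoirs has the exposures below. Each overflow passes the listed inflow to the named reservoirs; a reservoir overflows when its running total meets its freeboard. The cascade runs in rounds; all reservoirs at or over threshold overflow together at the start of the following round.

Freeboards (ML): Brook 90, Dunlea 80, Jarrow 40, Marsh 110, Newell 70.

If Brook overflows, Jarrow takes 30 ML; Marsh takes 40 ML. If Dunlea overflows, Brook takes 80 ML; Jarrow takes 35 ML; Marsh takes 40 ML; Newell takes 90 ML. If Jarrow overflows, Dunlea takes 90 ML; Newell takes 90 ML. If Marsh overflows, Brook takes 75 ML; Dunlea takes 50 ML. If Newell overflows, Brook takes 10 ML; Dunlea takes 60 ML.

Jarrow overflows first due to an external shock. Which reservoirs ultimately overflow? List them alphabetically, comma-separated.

Round 1 — Jarrow overflows (initial).
  Dunlea: +90 → 90 ≥ 80
  Newell: +90 → 90 ≥ 70
Round 2 — Dunlea, Newell overflow.
  Brook: +80+10 → 90 ≥ 90
  Marsh: +40 → 40 < 110
Round 3 — Brook overflows.
  Marsh: +40 → 80 < 110
No further overflows.

Brook, Dunlea, Jarrow, Newell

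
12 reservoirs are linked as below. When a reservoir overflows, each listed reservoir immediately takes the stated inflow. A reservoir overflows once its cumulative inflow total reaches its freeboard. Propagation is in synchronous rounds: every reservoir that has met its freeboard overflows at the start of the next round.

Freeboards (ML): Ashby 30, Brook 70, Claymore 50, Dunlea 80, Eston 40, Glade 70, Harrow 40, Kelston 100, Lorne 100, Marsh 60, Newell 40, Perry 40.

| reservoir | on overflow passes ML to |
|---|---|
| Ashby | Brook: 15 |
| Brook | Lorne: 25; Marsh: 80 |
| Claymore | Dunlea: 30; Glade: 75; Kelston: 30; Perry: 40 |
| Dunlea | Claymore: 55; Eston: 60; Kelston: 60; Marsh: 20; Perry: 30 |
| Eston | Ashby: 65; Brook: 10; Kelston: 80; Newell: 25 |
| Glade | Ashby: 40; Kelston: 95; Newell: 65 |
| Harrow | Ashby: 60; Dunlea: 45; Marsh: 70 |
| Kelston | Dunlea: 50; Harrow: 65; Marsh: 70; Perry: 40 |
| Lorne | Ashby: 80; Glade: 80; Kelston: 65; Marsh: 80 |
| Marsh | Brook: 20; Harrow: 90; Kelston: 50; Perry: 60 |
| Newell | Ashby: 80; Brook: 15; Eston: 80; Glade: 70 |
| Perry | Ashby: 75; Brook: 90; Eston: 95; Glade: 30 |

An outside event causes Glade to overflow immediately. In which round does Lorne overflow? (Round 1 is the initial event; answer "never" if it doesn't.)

Round 1 — Glade overflows (initial).
  Ashby: +40 → 40 ≥ 30
  Kelston: +95 → 95 < 100
  Newell: +65 → 65 ≥ 40
Round 2 — Ashby, Newell overflow.
  Brook: +15+15 → 30 < 70
  Eston: +80 → 80 ≥ 40
Round 3 — Eston overflows.
  Brook: +10 → 40 < 70
  Kelston: +80 → 175 ≥ 100
Round 4 — Kelston overflows.
  Dunlea: +50 → 50 < 80
  Harrow: +65 → 65 ≥ 40
  Marsh: +70 → 70 ≥ 60
  Perry: +40 → 40 ≥ 40
Round 5 — Harrow, Marsh, Perry overflow.
  Brook: +20+90 → 150 ≥ 70
  Dunlea: +45 → 95 ≥ 80
Round 6 — Brook, Dunlea overflow.
  Claymore: +55 → 55 ≥ 50
  Lorne: +25 → 25 < 100
Round 7 — Claymore overflows.
No further overflows.

never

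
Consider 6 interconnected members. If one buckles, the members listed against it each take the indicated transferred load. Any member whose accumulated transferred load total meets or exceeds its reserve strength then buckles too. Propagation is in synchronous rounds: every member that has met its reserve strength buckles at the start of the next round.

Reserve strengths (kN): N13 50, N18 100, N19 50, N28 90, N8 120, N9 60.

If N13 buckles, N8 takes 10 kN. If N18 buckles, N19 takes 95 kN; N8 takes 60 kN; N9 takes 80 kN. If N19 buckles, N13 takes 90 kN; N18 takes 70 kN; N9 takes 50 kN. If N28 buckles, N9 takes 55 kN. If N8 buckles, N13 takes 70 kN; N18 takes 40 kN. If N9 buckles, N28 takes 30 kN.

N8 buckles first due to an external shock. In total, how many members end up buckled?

2

Round 1 — N8 buckles (initial).
  N13: +70 → 70 ≥ 50
  N18: +40 → 40 < 100
Round 2 — N13 buckles.
No further bucklings.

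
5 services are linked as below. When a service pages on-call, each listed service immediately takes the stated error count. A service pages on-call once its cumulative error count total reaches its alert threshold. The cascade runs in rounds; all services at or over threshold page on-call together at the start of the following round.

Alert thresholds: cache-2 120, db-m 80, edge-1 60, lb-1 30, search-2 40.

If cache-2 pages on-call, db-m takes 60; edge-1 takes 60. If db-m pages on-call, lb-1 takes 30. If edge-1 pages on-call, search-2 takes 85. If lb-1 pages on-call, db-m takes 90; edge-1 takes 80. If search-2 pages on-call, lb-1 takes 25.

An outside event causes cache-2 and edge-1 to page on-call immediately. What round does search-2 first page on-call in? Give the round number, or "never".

2

Round 1 — cache-2, edge-1 page on-call (initial).
  db-m: +60 → 60 < 80
  search-2: +85 → 85 ≥ 40
Round 2 — search-2 pages on-call.
  lb-1: +25 → 25 < 30
No further pages.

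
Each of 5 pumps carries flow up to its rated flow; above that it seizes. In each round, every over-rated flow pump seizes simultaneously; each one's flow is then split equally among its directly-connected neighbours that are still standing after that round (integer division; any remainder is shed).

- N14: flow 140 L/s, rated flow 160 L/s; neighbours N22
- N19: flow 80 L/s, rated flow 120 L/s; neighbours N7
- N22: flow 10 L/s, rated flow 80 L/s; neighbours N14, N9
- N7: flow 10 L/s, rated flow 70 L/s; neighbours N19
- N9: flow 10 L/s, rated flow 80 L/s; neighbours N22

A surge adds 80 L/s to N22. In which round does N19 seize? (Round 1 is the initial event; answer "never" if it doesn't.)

Round 1 — N22 at 90 > 80. N22 seizes.
  N22 sheds 90 L/s to N14, N9: 45 each.
    N14: 140+45 = 185 > 160
    N9: 10+45 = 55 ≤ 80
Round 2 — N14 seizes.
  N14 sheds 185 L/s: no online neighbours, lost.
No further seizures.

never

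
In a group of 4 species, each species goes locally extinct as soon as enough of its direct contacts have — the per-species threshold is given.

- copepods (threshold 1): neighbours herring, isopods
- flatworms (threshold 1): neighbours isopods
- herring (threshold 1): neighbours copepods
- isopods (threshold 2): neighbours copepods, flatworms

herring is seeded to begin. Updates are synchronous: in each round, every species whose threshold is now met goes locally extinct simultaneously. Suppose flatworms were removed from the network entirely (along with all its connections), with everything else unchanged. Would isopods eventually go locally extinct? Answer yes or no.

no

With flatworms removed:
Round 1 — herring goes locally extinct (initial).
Round 2 — checking thresholds:
  copepods: 1 of 2 neighbours ≥ 1, goes locally extinct.
Round 3 — no new extinctions; cascade stops.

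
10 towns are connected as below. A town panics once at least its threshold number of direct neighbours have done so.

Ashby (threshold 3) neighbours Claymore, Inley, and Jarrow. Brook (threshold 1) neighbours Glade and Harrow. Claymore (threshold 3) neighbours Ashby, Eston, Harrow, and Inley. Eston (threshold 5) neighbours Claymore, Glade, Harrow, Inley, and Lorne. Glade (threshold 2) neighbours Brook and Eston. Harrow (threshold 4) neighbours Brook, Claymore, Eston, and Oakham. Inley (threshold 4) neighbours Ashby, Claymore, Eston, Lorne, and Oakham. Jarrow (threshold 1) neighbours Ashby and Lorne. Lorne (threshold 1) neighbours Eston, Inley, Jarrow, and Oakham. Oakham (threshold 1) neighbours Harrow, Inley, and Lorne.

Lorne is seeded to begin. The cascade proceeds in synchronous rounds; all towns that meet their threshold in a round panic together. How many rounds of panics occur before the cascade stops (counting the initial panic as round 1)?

Round 1 — Lorne panics (initial).
Round 2 — checking thresholds:
  Eston: 1 of 5 neighbours < 5, holds.
  Inley: 1 of 5 neighbours < 4, holds.
  Jarrow: 1 of 2 neighbours ≥ 1, panics.
  Oakham: 1 of 3 neighbours ≥ 1, panics.
Round 3 — no new panics; cascade stops.

2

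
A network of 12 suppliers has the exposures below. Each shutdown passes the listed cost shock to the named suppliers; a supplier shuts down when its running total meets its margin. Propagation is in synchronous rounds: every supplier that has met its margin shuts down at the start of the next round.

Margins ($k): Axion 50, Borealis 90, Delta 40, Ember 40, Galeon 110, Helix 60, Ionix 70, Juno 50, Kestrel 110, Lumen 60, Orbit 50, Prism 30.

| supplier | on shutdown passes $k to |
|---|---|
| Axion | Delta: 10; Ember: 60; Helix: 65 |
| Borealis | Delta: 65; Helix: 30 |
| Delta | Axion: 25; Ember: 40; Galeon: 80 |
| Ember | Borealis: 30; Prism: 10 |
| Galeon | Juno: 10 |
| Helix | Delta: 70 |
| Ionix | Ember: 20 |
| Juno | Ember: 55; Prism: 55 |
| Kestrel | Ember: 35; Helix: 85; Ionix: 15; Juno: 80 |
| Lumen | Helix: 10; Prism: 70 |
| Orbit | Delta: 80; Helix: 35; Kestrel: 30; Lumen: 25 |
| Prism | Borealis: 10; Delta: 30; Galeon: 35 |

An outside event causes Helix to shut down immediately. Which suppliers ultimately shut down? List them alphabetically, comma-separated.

Delta, Ember, Helix

Round 1 — Helix shuts down (initial).
  Delta: +70 → 70 ≥ 40
Round 2 — Delta shuts down.
  Axion: +25 → 25 < 50
  Ember: +40 → 40 ≥ 40
  Galeon: +80 → 80 < 110
Round 3 — Ember shuts down.
  Borealis: +30 → 30 < 90
  Prism: +10 → 10 < 30
No further shutdowns.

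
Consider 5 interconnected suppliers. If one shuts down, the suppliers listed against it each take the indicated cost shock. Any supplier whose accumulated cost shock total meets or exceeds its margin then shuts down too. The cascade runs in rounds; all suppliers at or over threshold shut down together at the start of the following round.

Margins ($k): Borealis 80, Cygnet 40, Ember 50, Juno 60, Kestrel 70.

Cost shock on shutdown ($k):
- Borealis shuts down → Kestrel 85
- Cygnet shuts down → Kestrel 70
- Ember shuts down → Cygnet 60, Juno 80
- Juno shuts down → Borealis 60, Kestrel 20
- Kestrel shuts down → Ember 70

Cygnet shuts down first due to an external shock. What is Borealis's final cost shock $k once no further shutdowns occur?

60

Round 1 — Cygnet shuts down (initial).
  Kestrel: +70 → 70 ≥ 70
Round 2 — Kestrel shuts down.
  Ember: +70 → 70 ≥ 50
Round 3 — Ember shuts down.
  Juno: +80 → 80 ≥ 60
Round 4 — Juno shuts down.
  Borealis: +60 → 60 < 80
No further shutdowns.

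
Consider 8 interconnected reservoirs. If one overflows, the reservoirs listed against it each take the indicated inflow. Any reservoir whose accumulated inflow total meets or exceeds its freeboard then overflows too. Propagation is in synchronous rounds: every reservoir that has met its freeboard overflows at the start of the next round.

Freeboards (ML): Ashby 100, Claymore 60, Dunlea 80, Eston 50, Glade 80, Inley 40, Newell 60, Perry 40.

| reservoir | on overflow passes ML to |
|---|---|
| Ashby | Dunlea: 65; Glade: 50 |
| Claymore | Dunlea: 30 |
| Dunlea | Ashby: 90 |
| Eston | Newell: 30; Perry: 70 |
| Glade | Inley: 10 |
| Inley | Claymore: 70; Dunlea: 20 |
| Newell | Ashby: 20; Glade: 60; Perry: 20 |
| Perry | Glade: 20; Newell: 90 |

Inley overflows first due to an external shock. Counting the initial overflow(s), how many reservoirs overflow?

Round 1 — Inley overflows (initial).
  Claymore: +70 → 70 ≥ 60
  Dunlea: +20 → 20 < 80
Round 2 — Claymore overflows.
  Dunlea: +30 → 50 < 80
No further overflows.

2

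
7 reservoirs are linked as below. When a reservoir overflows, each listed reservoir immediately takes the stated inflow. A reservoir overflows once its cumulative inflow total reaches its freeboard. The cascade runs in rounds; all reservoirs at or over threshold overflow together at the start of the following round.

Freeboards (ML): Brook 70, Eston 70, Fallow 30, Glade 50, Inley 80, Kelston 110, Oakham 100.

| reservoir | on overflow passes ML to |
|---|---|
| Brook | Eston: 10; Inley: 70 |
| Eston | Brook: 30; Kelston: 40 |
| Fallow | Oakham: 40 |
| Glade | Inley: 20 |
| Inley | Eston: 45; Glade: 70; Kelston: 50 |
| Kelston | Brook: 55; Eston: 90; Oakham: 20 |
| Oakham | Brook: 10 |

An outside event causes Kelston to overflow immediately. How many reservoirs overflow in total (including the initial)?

3

Round 1 — Kelston overflows (initial).
  Brook: +55 → 55 < 70
  Eston: +90 → 90 ≥ 70
  Oakham: +20 → 20 < 100
Round 2 — Eston overflows.
  Brook: +30 → 85 ≥ 70
Round 3 — Brook overflows.
  Inley: +70 → 70 < 80
No further overflows.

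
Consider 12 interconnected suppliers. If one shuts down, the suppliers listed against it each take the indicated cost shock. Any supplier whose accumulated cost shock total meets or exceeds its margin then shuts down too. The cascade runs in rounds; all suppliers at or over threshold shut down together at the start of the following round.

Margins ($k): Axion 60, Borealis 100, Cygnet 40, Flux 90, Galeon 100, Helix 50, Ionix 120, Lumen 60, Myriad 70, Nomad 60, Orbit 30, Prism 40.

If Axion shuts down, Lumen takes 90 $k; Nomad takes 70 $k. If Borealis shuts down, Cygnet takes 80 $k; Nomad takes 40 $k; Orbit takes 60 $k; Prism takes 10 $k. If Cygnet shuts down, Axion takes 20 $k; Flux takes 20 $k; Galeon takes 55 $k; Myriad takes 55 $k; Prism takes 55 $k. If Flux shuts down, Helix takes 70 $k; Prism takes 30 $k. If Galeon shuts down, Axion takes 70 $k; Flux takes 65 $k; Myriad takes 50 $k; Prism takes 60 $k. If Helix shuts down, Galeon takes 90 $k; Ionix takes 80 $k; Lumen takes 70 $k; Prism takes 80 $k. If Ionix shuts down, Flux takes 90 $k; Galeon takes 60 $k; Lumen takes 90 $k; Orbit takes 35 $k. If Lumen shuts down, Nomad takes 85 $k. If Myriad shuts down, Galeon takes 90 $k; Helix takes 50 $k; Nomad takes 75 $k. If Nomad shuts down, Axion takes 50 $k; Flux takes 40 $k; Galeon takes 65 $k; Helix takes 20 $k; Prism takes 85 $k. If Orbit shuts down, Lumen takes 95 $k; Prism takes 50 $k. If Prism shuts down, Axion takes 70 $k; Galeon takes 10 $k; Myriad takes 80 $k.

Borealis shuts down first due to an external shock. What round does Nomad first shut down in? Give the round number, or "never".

4

Round 1 — Borealis shuts down (initial).
  Cygnet: +80 → 80 ≥ 40
  Nomad: +40 → 40 < 60
  Orbit: +60 → 60 ≥ 30
  Prism: +10 → 10 < 40
Round 2 — Cygnet, Orbit shut down.
  Axion: +20 → 20 < 60
  Flux: +20 → 20 < 90
  Galeon: +55 → 55 < 100
  Lumen: +95 → 95 ≥ 60
  Myriad: +55 → 55 < 70
  Prism: +55+50 → 115 ≥ 40
Round 3 — Lumen, Prism shut down.
  Axion: +70 → 90 ≥ 60
  Galeon: +10 → 65 < 100
  Myriad: +80 → 135 ≥ 70
  Nomad: +85 → 125 ≥ 60
Round 4 — Axion, Myriad, Nomad shut down.
  Flux: +40 → 60 < 90
  Galeon: +90+65 → 220 ≥ 100
  Helix: +50+20 → 70 ≥ 50
Round 5 — Galeon, Helix shut down.
  Flux: +65 → 125 ≥ 90
  Ionix: +80 → 80 < 120
Round 6 — Flux shuts down.
No further shutdowns.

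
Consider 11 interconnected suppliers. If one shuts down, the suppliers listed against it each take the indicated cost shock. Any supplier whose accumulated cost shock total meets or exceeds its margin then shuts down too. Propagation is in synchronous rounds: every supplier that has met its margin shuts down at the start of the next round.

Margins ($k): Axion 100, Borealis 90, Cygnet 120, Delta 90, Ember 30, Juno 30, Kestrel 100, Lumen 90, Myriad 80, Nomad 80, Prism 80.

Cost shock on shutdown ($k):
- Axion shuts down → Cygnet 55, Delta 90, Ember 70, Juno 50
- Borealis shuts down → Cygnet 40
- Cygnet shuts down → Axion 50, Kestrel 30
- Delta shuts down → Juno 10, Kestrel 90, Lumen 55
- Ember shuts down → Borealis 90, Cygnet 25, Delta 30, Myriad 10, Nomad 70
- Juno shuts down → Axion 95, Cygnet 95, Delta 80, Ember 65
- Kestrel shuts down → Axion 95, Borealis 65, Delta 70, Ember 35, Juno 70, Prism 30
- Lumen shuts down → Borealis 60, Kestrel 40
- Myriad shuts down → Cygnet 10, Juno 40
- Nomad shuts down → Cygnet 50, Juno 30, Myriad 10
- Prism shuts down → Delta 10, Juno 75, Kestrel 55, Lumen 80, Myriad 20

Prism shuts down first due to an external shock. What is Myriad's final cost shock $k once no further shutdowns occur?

30

Round 1 — Prism shuts down (initial).
  Delta: +10 → 10 < 90
  Juno: +75 → 75 ≥ 30
  Kestrel: +55 → 55 < 100
  Lumen: +80 → 80 < 90
  Myriad: +20 → 20 < 80
Round 2 — Juno shuts down.
  Axion: +95 → 95 < 100
  Cygnet: +95 → 95 < 120
  Delta: +80 → 90 ≥ 90
  Ember: +65 → 65 ≥ 30
Round 3 — Delta, Ember shut down.
  Borealis: +90 → 90 ≥ 90
  Cygnet: +25 → 120 ≥ 120
  Kestrel: +90 → 145 ≥ 100
  Lumen: +55 → 135 ≥ 90
  Myriad: +10 → 30 < 80
  Nomad: +70 → 70 < 80
Round 4 — Borealis, Cygnet, Kestrel, Lumen shut down.
  Axion: +50+95 → 240 ≥ 100
Round 5 — Axion shuts down.
No further shutdowns.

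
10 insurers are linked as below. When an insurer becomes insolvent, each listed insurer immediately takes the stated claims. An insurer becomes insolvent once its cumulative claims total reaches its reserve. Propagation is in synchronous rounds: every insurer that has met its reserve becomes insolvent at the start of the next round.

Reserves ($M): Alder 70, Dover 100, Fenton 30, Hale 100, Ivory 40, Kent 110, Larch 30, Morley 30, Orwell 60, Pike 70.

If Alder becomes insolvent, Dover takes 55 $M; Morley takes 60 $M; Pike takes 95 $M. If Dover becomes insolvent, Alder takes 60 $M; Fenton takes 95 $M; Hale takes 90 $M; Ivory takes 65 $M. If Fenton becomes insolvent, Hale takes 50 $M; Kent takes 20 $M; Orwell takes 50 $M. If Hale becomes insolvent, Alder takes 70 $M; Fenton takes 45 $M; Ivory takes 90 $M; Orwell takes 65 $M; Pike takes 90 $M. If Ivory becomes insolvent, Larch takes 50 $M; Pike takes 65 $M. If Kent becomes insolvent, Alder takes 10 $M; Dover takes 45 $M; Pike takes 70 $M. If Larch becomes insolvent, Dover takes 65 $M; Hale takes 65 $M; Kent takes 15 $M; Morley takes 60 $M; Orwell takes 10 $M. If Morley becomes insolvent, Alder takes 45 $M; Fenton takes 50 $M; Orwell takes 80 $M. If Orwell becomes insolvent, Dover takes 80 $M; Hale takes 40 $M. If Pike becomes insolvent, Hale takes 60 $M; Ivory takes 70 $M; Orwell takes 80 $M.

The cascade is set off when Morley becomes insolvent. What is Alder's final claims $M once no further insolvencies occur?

45

Round 1 — Morley becomes insolvent (initial).
  Alder: +45 → 45 < 70
  Fenton: +50 → 50 ≥ 30
  Orwell: +80 → 80 ≥ 60
Round 2 — Fenton, Orwell become insolvent.
  Dover: +80 → 80 < 100
  Hale: +50+40 → 90 < 100
  Kent: +20 → 20 < 110
No further insolvencies.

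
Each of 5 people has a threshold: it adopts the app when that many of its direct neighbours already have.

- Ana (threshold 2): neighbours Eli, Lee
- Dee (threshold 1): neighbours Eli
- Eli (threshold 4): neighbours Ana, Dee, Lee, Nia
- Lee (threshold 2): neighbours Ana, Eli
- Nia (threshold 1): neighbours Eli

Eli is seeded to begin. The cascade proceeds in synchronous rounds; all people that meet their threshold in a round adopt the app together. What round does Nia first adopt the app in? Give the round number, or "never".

Round 1 — Eli adopts the app (initial).
Round 2 — checking thresholds:
  Ana: 1 of 2 neighbours < 2, holds.
  Dee: 1 of 1 neighbours ≥ 1, adopts the app.
  Lee: 1 of 2 neighbours < 2, holds.
  Nia: 1 of 1 neighbours ≥ 1, adopts the app.
Round 3 — no new adoptions; cascade stops.

2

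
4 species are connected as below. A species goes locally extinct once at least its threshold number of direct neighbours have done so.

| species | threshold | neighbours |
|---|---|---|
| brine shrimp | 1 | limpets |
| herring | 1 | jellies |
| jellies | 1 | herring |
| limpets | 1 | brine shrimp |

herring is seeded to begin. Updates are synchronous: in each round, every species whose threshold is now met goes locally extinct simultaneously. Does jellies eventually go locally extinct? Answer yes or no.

Round 1 — herring goes locally extinct (initial).
Round 2 — checking thresholds:
  jellies: 1 of 1 neighbours ≥ 1, goes locally extinct.
Round 3 — no new extinctions; cascade stops.

yes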